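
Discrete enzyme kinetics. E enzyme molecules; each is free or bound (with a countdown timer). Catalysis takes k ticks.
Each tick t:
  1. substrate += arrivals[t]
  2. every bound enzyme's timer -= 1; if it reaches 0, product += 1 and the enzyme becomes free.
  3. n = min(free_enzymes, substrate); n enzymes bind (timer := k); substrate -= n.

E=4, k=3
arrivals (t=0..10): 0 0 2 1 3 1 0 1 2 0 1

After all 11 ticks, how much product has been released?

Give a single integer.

Answer: 8

Derivation:
t=0: arr=0 -> substrate=0 bound=0 product=0
t=1: arr=0 -> substrate=0 bound=0 product=0
t=2: arr=2 -> substrate=0 bound=2 product=0
t=3: arr=1 -> substrate=0 bound=3 product=0
t=4: arr=3 -> substrate=2 bound=4 product=0
t=5: arr=1 -> substrate=1 bound=4 product=2
t=6: arr=0 -> substrate=0 bound=4 product=3
t=7: arr=1 -> substrate=0 bound=4 product=4
t=8: arr=2 -> substrate=0 bound=4 product=6
t=9: arr=0 -> substrate=0 bound=3 product=7
t=10: arr=1 -> substrate=0 bound=3 product=8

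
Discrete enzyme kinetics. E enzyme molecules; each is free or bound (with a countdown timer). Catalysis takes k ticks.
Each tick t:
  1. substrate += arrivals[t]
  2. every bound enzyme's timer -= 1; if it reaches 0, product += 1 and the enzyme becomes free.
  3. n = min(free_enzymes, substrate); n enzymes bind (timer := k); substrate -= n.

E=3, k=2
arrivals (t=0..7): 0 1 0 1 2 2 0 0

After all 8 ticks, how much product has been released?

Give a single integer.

t=0: arr=0 -> substrate=0 bound=0 product=0
t=1: arr=1 -> substrate=0 bound=1 product=0
t=2: arr=0 -> substrate=0 bound=1 product=0
t=3: arr=1 -> substrate=0 bound=1 product=1
t=4: arr=2 -> substrate=0 bound=3 product=1
t=5: arr=2 -> substrate=1 bound=3 product=2
t=6: arr=0 -> substrate=0 bound=2 product=4
t=7: arr=0 -> substrate=0 bound=1 product=5

Answer: 5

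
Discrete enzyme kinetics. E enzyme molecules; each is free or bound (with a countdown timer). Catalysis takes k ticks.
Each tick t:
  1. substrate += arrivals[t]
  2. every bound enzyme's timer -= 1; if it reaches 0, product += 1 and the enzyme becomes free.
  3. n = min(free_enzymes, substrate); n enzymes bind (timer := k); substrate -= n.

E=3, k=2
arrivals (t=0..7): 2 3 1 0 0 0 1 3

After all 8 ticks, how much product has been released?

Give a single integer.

Answer: 6

Derivation:
t=0: arr=2 -> substrate=0 bound=2 product=0
t=1: arr=3 -> substrate=2 bound=3 product=0
t=2: arr=1 -> substrate=1 bound=3 product=2
t=3: arr=0 -> substrate=0 bound=3 product=3
t=4: arr=0 -> substrate=0 bound=1 product=5
t=5: arr=0 -> substrate=0 bound=0 product=6
t=6: arr=1 -> substrate=0 bound=1 product=6
t=7: arr=3 -> substrate=1 bound=3 product=6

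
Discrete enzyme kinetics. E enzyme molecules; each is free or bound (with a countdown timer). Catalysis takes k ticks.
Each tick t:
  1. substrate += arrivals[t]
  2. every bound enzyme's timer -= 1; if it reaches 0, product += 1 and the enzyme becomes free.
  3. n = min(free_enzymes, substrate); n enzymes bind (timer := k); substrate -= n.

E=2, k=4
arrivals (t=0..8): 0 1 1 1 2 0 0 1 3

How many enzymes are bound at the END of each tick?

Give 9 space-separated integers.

t=0: arr=0 -> substrate=0 bound=0 product=0
t=1: arr=1 -> substrate=0 bound=1 product=0
t=2: arr=1 -> substrate=0 bound=2 product=0
t=3: arr=1 -> substrate=1 bound=2 product=0
t=4: arr=2 -> substrate=3 bound=2 product=0
t=5: arr=0 -> substrate=2 bound=2 product=1
t=6: arr=0 -> substrate=1 bound=2 product=2
t=7: arr=1 -> substrate=2 bound=2 product=2
t=8: arr=3 -> substrate=5 bound=2 product=2

Answer: 0 1 2 2 2 2 2 2 2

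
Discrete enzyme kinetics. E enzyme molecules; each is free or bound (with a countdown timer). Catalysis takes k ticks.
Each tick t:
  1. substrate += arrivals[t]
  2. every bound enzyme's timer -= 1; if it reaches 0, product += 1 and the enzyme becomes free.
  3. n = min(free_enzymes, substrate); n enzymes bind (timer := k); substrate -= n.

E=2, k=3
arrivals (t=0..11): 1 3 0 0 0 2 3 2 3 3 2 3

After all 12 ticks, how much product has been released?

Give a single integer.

t=0: arr=1 -> substrate=0 bound=1 product=0
t=1: arr=3 -> substrate=2 bound=2 product=0
t=2: arr=0 -> substrate=2 bound=2 product=0
t=3: arr=0 -> substrate=1 bound=2 product=1
t=4: arr=0 -> substrate=0 bound=2 product=2
t=5: arr=2 -> substrate=2 bound=2 product=2
t=6: arr=3 -> substrate=4 bound=2 product=3
t=7: arr=2 -> substrate=5 bound=2 product=4
t=8: arr=3 -> substrate=8 bound=2 product=4
t=9: arr=3 -> substrate=10 bound=2 product=5
t=10: arr=2 -> substrate=11 bound=2 product=6
t=11: arr=3 -> substrate=14 bound=2 product=6

Answer: 6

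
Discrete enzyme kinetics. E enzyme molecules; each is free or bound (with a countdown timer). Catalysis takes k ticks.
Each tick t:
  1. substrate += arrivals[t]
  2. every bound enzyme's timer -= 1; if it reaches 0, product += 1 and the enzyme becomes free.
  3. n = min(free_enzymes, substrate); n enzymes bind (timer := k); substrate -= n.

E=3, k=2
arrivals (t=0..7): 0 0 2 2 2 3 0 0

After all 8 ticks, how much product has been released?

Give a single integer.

Answer: 6

Derivation:
t=0: arr=0 -> substrate=0 bound=0 product=0
t=1: arr=0 -> substrate=0 bound=0 product=0
t=2: arr=2 -> substrate=0 bound=2 product=0
t=3: arr=2 -> substrate=1 bound=3 product=0
t=4: arr=2 -> substrate=1 bound=3 product=2
t=5: arr=3 -> substrate=3 bound=3 product=3
t=6: arr=0 -> substrate=1 bound=3 product=5
t=7: arr=0 -> substrate=0 bound=3 product=6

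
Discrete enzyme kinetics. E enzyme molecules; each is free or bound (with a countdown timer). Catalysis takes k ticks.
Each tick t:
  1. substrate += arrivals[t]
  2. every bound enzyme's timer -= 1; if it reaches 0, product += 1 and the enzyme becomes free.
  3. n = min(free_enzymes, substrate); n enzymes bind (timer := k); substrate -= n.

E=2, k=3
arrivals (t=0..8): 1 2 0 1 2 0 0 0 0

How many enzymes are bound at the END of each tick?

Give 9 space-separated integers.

Answer: 1 2 2 2 2 2 2 2 2

Derivation:
t=0: arr=1 -> substrate=0 bound=1 product=0
t=1: arr=2 -> substrate=1 bound=2 product=0
t=2: arr=0 -> substrate=1 bound=2 product=0
t=3: arr=1 -> substrate=1 bound=2 product=1
t=4: arr=2 -> substrate=2 bound=2 product=2
t=5: arr=0 -> substrate=2 bound=2 product=2
t=6: arr=0 -> substrate=1 bound=2 product=3
t=7: arr=0 -> substrate=0 bound=2 product=4
t=8: arr=0 -> substrate=0 bound=2 product=4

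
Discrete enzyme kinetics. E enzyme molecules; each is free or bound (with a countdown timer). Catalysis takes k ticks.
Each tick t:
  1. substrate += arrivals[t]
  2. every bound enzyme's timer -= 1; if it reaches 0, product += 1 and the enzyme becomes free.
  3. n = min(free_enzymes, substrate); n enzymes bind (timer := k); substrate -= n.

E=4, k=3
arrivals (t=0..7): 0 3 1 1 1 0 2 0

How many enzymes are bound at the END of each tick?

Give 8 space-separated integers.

Answer: 0 3 4 4 3 2 4 2

Derivation:
t=0: arr=0 -> substrate=0 bound=0 product=0
t=1: arr=3 -> substrate=0 bound=3 product=0
t=2: arr=1 -> substrate=0 bound=4 product=0
t=3: arr=1 -> substrate=1 bound=4 product=0
t=4: arr=1 -> substrate=0 bound=3 product=3
t=5: arr=0 -> substrate=0 bound=2 product=4
t=6: arr=2 -> substrate=0 bound=4 product=4
t=7: arr=0 -> substrate=0 bound=2 product=6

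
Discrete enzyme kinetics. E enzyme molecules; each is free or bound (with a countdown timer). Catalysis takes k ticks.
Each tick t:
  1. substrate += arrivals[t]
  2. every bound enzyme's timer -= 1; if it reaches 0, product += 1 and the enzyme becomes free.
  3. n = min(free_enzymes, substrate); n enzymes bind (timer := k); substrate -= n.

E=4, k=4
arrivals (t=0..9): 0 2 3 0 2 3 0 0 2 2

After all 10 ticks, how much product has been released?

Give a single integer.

Answer: 6

Derivation:
t=0: arr=0 -> substrate=0 bound=0 product=0
t=1: arr=2 -> substrate=0 bound=2 product=0
t=2: arr=3 -> substrate=1 bound=4 product=0
t=3: arr=0 -> substrate=1 bound=4 product=0
t=4: arr=2 -> substrate=3 bound=4 product=0
t=5: arr=3 -> substrate=4 bound=4 product=2
t=6: arr=0 -> substrate=2 bound=4 product=4
t=7: arr=0 -> substrate=2 bound=4 product=4
t=8: arr=2 -> substrate=4 bound=4 product=4
t=9: arr=2 -> substrate=4 bound=4 product=6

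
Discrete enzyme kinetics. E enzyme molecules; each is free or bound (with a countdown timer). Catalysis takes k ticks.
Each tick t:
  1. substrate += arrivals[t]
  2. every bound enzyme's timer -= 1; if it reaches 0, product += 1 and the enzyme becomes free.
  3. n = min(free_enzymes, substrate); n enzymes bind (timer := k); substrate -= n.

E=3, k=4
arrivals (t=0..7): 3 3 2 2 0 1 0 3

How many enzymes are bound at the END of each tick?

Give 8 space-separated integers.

t=0: arr=3 -> substrate=0 bound=3 product=0
t=1: arr=3 -> substrate=3 bound=3 product=0
t=2: arr=2 -> substrate=5 bound=3 product=0
t=3: arr=2 -> substrate=7 bound=3 product=0
t=4: arr=0 -> substrate=4 bound=3 product=3
t=5: arr=1 -> substrate=5 bound=3 product=3
t=6: arr=0 -> substrate=5 bound=3 product=3
t=7: arr=3 -> substrate=8 bound=3 product=3

Answer: 3 3 3 3 3 3 3 3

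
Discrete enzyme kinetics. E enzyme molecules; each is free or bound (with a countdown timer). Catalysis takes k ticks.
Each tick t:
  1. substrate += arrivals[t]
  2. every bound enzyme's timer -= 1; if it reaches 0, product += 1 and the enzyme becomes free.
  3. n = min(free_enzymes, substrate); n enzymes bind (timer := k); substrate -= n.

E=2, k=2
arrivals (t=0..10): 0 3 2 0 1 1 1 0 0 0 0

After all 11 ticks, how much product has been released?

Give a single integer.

t=0: arr=0 -> substrate=0 bound=0 product=0
t=1: arr=3 -> substrate=1 bound=2 product=0
t=2: arr=2 -> substrate=3 bound=2 product=0
t=3: arr=0 -> substrate=1 bound=2 product=2
t=4: arr=1 -> substrate=2 bound=2 product=2
t=5: arr=1 -> substrate=1 bound=2 product=4
t=6: arr=1 -> substrate=2 bound=2 product=4
t=7: arr=0 -> substrate=0 bound=2 product=6
t=8: arr=0 -> substrate=0 bound=2 product=6
t=9: arr=0 -> substrate=0 bound=0 product=8
t=10: arr=0 -> substrate=0 bound=0 product=8

Answer: 8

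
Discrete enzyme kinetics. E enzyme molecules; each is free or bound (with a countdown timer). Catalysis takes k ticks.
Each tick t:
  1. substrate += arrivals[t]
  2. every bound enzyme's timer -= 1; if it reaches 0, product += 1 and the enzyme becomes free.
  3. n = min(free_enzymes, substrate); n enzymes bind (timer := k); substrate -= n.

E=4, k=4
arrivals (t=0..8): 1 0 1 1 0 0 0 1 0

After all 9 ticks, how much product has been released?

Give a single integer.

Answer: 3

Derivation:
t=0: arr=1 -> substrate=0 bound=1 product=0
t=1: arr=0 -> substrate=0 bound=1 product=0
t=2: arr=1 -> substrate=0 bound=2 product=0
t=3: arr=1 -> substrate=0 bound=3 product=0
t=4: arr=0 -> substrate=0 bound=2 product=1
t=5: arr=0 -> substrate=0 bound=2 product=1
t=6: arr=0 -> substrate=0 bound=1 product=2
t=7: arr=1 -> substrate=0 bound=1 product=3
t=8: arr=0 -> substrate=0 bound=1 product=3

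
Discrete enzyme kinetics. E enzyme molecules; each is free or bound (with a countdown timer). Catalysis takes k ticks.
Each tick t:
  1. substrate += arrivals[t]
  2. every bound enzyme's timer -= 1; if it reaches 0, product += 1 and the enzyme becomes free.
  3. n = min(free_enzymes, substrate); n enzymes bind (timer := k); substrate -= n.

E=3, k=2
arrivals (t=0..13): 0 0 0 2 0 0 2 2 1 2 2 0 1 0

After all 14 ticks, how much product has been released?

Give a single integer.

Answer: 11

Derivation:
t=0: arr=0 -> substrate=0 bound=0 product=0
t=1: arr=0 -> substrate=0 bound=0 product=0
t=2: arr=0 -> substrate=0 bound=0 product=0
t=3: arr=2 -> substrate=0 bound=2 product=0
t=4: arr=0 -> substrate=0 bound=2 product=0
t=5: arr=0 -> substrate=0 bound=0 product=2
t=6: arr=2 -> substrate=0 bound=2 product=2
t=7: arr=2 -> substrate=1 bound=3 product=2
t=8: arr=1 -> substrate=0 bound=3 product=4
t=9: arr=2 -> substrate=1 bound=3 product=5
t=10: arr=2 -> substrate=1 bound=3 product=7
t=11: arr=0 -> substrate=0 bound=3 product=8
t=12: arr=1 -> substrate=0 bound=2 product=10
t=13: arr=0 -> substrate=0 bound=1 product=11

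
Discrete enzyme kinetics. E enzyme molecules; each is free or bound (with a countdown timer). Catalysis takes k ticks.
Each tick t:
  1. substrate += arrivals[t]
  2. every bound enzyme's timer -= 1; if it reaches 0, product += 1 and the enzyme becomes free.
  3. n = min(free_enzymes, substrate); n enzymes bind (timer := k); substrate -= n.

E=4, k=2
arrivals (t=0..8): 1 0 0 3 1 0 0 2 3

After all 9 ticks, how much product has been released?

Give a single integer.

t=0: arr=1 -> substrate=0 bound=1 product=0
t=1: arr=0 -> substrate=0 bound=1 product=0
t=2: arr=0 -> substrate=0 bound=0 product=1
t=3: arr=3 -> substrate=0 bound=3 product=1
t=4: arr=1 -> substrate=0 bound=4 product=1
t=5: arr=0 -> substrate=0 bound=1 product=4
t=6: arr=0 -> substrate=0 bound=0 product=5
t=7: arr=2 -> substrate=0 bound=2 product=5
t=8: arr=3 -> substrate=1 bound=4 product=5

Answer: 5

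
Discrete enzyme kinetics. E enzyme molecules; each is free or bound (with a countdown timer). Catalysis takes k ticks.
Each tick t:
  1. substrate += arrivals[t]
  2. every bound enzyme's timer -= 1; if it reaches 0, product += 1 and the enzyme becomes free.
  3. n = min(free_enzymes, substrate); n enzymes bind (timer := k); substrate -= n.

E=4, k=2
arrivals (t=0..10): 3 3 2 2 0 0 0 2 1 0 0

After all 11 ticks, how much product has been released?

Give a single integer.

Answer: 13

Derivation:
t=0: arr=3 -> substrate=0 bound=3 product=0
t=1: arr=3 -> substrate=2 bound=4 product=0
t=2: arr=2 -> substrate=1 bound=4 product=3
t=3: arr=2 -> substrate=2 bound=4 product=4
t=4: arr=0 -> substrate=0 bound=3 product=7
t=5: arr=0 -> substrate=0 bound=2 product=8
t=6: arr=0 -> substrate=0 bound=0 product=10
t=7: arr=2 -> substrate=0 bound=2 product=10
t=8: arr=1 -> substrate=0 bound=3 product=10
t=9: arr=0 -> substrate=0 bound=1 product=12
t=10: arr=0 -> substrate=0 bound=0 product=13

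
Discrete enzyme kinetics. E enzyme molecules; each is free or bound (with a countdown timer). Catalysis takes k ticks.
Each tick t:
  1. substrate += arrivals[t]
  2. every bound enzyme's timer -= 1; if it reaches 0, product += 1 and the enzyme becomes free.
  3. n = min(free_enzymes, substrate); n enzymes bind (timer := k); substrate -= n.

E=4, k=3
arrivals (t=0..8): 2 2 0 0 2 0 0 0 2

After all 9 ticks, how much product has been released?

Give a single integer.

t=0: arr=2 -> substrate=0 bound=2 product=0
t=1: arr=2 -> substrate=0 bound=4 product=0
t=2: arr=0 -> substrate=0 bound=4 product=0
t=3: arr=0 -> substrate=0 bound=2 product=2
t=4: arr=2 -> substrate=0 bound=2 product=4
t=5: arr=0 -> substrate=0 bound=2 product=4
t=6: arr=0 -> substrate=0 bound=2 product=4
t=7: arr=0 -> substrate=0 bound=0 product=6
t=8: arr=2 -> substrate=0 bound=2 product=6

Answer: 6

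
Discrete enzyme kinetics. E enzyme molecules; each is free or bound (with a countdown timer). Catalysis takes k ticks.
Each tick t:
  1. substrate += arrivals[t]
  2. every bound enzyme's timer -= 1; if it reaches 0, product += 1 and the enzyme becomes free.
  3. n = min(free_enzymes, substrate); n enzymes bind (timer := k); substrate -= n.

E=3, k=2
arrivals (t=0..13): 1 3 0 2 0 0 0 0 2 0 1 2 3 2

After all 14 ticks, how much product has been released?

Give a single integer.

Answer: 11

Derivation:
t=0: arr=1 -> substrate=0 bound=1 product=0
t=1: arr=3 -> substrate=1 bound=3 product=0
t=2: arr=0 -> substrate=0 bound=3 product=1
t=3: arr=2 -> substrate=0 bound=3 product=3
t=4: arr=0 -> substrate=0 bound=2 product=4
t=5: arr=0 -> substrate=0 bound=0 product=6
t=6: arr=0 -> substrate=0 bound=0 product=6
t=7: arr=0 -> substrate=0 bound=0 product=6
t=8: arr=2 -> substrate=0 bound=2 product=6
t=9: arr=0 -> substrate=0 bound=2 product=6
t=10: arr=1 -> substrate=0 bound=1 product=8
t=11: arr=2 -> substrate=0 bound=3 product=8
t=12: arr=3 -> substrate=2 bound=3 product=9
t=13: arr=2 -> substrate=2 bound=3 product=11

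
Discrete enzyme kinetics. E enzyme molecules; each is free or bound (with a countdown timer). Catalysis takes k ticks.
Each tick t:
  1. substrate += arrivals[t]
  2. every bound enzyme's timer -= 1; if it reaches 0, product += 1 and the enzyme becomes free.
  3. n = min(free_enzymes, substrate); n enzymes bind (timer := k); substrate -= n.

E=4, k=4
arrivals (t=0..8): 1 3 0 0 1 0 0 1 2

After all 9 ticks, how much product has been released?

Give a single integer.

t=0: arr=1 -> substrate=0 bound=1 product=0
t=1: arr=3 -> substrate=0 bound=4 product=0
t=2: arr=0 -> substrate=0 bound=4 product=0
t=3: arr=0 -> substrate=0 bound=4 product=0
t=4: arr=1 -> substrate=0 bound=4 product=1
t=5: arr=0 -> substrate=0 bound=1 product=4
t=6: arr=0 -> substrate=0 bound=1 product=4
t=7: arr=1 -> substrate=0 bound=2 product=4
t=8: arr=2 -> substrate=0 bound=3 product=5

Answer: 5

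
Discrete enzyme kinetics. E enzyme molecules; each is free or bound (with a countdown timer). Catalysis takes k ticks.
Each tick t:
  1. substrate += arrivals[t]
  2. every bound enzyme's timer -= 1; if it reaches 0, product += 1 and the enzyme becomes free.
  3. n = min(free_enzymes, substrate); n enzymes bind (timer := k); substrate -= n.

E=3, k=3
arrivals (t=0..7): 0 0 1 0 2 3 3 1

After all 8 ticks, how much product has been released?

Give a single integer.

Answer: 3

Derivation:
t=0: arr=0 -> substrate=0 bound=0 product=0
t=1: arr=0 -> substrate=0 bound=0 product=0
t=2: arr=1 -> substrate=0 bound=1 product=0
t=3: arr=0 -> substrate=0 bound=1 product=0
t=4: arr=2 -> substrate=0 bound=3 product=0
t=5: arr=3 -> substrate=2 bound=3 product=1
t=6: arr=3 -> substrate=5 bound=3 product=1
t=7: arr=1 -> substrate=4 bound=3 product=3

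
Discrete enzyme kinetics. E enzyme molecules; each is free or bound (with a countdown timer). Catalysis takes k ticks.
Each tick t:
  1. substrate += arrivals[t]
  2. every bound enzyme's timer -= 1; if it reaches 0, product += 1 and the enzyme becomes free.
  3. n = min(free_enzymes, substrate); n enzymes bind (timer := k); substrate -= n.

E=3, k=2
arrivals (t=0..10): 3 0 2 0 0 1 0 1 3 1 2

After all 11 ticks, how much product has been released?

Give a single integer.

t=0: arr=3 -> substrate=0 bound=3 product=0
t=1: arr=0 -> substrate=0 bound=3 product=0
t=2: arr=2 -> substrate=0 bound=2 product=3
t=3: arr=0 -> substrate=0 bound=2 product=3
t=4: arr=0 -> substrate=0 bound=0 product=5
t=5: arr=1 -> substrate=0 bound=1 product=5
t=6: arr=0 -> substrate=0 bound=1 product=5
t=7: arr=1 -> substrate=0 bound=1 product=6
t=8: arr=3 -> substrate=1 bound=3 product=6
t=9: arr=1 -> substrate=1 bound=3 product=7
t=10: arr=2 -> substrate=1 bound=3 product=9

Answer: 9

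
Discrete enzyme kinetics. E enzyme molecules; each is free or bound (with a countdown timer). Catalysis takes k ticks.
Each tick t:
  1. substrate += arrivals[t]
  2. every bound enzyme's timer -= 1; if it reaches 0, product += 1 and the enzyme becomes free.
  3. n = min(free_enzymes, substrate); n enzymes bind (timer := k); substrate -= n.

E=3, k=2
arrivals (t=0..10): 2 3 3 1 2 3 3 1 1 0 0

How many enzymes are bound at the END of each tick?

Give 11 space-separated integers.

Answer: 2 3 3 3 3 3 3 3 3 3 3

Derivation:
t=0: arr=2 -> substrate=0 bound=2 product=0
t=1: arr=3 -> substrate=2 bound=3 product=0
t=2: arr=3 -> substrate=3 bound=3 product=2
t=3: arr=1 -> substrate=3 bound=3 product=3
t=4: arr=2 -> substrate=3 bound=3 product=5
t=5: arr=3 -> substrate=5 bound=3 product=6
t=6: arr=3 -> substrate=6 bound=3 product=8
t=7: arr=1 -> substrate=6 bound=3 product=9
t=8: arr=1 -> substrate=5 bound=3 product=11
t=9: arr=0 -> substrate=4 bound=3 product=12
t=10: arr=0 -> substrate=2 bound=3 product=14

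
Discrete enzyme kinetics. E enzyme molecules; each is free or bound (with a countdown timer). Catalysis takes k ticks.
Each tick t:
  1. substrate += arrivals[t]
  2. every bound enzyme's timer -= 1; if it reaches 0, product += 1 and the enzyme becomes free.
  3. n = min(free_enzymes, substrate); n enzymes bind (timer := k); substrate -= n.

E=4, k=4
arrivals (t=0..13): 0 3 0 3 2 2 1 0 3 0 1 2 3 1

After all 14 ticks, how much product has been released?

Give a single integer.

t=0: arr=0 -> substrate=0 bound=0 product=0
t=1: arr=3 -> substrate=0 bound=3 product=0
t=2: arr=0 -> substrate=0 bound=3 product=0
t=3: arr=3 -> substrate=2 bound=4 product=0
t=4: arr=2 -> substrate=4 bound=4 product=0
t=5: arr=2 -> substrate=3 bound=4 product=3
t=6: arr=1 -> substrate=4 bound=4 product=3
t=7: arr=0 -> substrate=3 bound=4 product=4
t=8: arr=3 -> substrate=6 bound=4 product=4
t=9: arr=0 -> substrate=3 bound=4 product=7
t=10: arr=1 -> substrate=4 bound=4 product=7
t=11: arr=2 -> substrate=5 bound=4 product=8
t=12: arr=3 -> substrate=8 bound=4 product=8
t=13: arr=1 -> substrate=6 bound=4 product=11

Answer: 11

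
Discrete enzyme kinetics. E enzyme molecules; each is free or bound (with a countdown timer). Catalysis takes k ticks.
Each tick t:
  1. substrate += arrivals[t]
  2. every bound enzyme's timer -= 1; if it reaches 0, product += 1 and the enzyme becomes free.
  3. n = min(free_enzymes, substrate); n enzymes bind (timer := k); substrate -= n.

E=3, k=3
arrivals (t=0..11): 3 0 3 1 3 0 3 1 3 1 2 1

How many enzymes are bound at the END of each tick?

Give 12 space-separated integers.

Answer: 3 3 3 3 3 3 3 3 3 3 3 3

Derivation:
t=0: arr=3 -> substrate=0 bound=3 product=0
t=1: arr=0 -> substrate=0 bound=3 product=0
t=2: arr=3 -> substrate=3 bound=3 product=0
t=3: arr=1 -> substrate=1 bound=3 product=3
t=4: arr=3 -> substrate=4 bound=3 product=3
t=5: arr=0 -> substrate=4 bound=3 product=3
t=6: arr=3 -> substrate=4 bound=3 product=6
t=7: arr=1 -> substrate=5 bound=3 product=6
t=8: arr=3 -> substrate=8 bound=3 product=6
t=9: arr=1 -> substrate=6 bound=3 product=9
t=10: arr=2 -> substrate=8 bound=3 product=9
t=11: arr=1 -> substrate=9 bound=3 product=9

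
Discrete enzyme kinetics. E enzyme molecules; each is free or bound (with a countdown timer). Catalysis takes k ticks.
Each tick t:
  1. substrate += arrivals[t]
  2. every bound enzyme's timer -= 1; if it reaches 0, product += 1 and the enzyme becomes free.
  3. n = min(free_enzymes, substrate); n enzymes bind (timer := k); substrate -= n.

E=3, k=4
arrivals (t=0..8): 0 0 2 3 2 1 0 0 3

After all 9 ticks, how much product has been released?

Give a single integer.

t=0: arr=0 -> substrate=0 bound=0 product=0
t=1: arr=0 -> substrate=0 bound=0 product=0
t=2: arr=2 -> substrate=0 bound=2 product=0
t=3: arr=3 -> substrate=2 bound=3 product=0
t=4: arr=2 -> substrate=4 bound=3 product=0
t=5: arr=1 -> substrate=5 bound=3 product=0
t=6: arr=0 -> substrate=3 bound=3 product=2
t=7: arr=0 -> substrate=2 bound=3 product=3
t=8: arr=3 -> substrate=5 bound=3 product=3

Answer: 3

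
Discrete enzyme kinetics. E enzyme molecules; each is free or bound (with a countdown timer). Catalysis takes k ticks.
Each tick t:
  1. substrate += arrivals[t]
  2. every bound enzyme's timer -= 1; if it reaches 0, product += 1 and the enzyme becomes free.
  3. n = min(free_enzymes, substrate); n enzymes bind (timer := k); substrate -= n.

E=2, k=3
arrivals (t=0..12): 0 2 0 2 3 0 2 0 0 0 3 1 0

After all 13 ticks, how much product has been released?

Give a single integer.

t=0: arr=0 -> substrate=0 bound=0 product=0
t=1: arr=2 -> substrate=0 bound=2 product=0
t=2: arr=0 -> substrate=0 bound=2 product=0
t=3: arr=2 -> substrate=2 bound=2 product=0
t=4: arr=3 -> substrate=3 bound=2 product=2
t=5: arr=0 -> substrate=3 bound=2 product=2
t=6: arr=2 -> substrate=5 bound=2 product=2
t=7: arr=0 -> substrate=3 bound=2 product=4
t=8: arr=0 -> substrate=3 bound=2 product=4
t=9: arr=0 -> substrate=3 bound=2 product=4
t=10: arr=3 -> substrate=4 bound=2 product=6
t=11: arr=1 -> substrate=5 bound=2 product=6
t=12: arr=0 -> substrate=5 bound=2 product=6

Answer: 6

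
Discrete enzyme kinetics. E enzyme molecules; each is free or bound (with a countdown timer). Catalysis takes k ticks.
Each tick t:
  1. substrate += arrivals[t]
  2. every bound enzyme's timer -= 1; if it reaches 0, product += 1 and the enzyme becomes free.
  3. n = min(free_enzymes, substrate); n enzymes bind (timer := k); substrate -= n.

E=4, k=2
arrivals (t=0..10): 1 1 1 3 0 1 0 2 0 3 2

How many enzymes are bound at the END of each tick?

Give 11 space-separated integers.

t=0: arr=1 -> substrate=0 bound=1 product=0
t=1: arr=1 -> substrate=0 bound=2 product=0
t=2: arr=1 -> substrate=0 bound=2 product=1
t=3: arr=3 -> substrate=0 bound=4 product=2
t=4: arr=0 -> substrate=0 bound=3 product=3
t=5: arr=1 -> substrate=0 bound=1 product=6
t=6: arr=0 -> substrate=0 bound=1 product=6
t=7: arr=2 -> substrate=0 bound=2 product=7
t=8: arr=0 -> substrate=0 bound=2 product=7
t=9: arr=3 -> substrate=0 bound=3 product=9
t=10: arr=2 -> substrate=1 bound=4 product=9

Answer: 1 2 2 4 3 1 1 2 2 3 4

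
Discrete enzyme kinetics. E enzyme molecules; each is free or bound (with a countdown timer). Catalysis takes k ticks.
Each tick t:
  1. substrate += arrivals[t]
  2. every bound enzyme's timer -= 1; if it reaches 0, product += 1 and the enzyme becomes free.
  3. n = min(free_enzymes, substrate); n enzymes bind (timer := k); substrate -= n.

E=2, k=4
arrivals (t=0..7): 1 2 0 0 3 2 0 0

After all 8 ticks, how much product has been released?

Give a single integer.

t=0: arr=1 -> substrate=0 bound=1 product=0
t=1: arr=2 -> substrate=1 bound=2 product=0
t=2: arr=0 -> substrate=1 bound=2 product=0
t=3: arr=0 -> substrate=1 bound=2 product=0
t=4: arr=3 -> substrate=3 bound=2 product=1
t=5: arr=2 -> substrate=4 bound=2 product=2
t=6: arr=0 -> substrate=4 bound=2 product=2
t=7: arr=0 -> substrate=4 bound=2 product=2

Answer: 2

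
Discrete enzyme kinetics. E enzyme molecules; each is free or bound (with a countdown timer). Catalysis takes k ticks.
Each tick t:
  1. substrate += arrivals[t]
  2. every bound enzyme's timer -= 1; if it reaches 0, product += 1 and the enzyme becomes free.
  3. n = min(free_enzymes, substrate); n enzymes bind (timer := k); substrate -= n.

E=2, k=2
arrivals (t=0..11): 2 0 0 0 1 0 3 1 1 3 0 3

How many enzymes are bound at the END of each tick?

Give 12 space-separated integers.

t=0: arr=2 -> substrate=0 bound=2 product=0
t=1: arr=0 -> substrate=0 bound=2 product=0
t=2: arr=0 -> substrate=0 bound=0 product=2
t=3: arr=0 -> substrate=0 bound=0 product=2
t=4: arr=1 -> substrate=0 bound=1 product=2
t=5: arr=0 -> substrate=0 bound=1 product=2
t=6: arr=3 -> substrate=1 bound=2 product=3
t=7: arr=1 -> substrate=2 bound=2 product=3
t=8: arr=1 -> substrate=1 bound=2 product=5
t=9: arr=3 -> substrate=4 bound=2 product=5
t=10: arr=0 -> substrate=2 bound=2 product=7
t=11: arr=3 -> substrate=5 bound=2 product=7

Answer: 2 2 0 0 1 1 2 2 2 2 2 2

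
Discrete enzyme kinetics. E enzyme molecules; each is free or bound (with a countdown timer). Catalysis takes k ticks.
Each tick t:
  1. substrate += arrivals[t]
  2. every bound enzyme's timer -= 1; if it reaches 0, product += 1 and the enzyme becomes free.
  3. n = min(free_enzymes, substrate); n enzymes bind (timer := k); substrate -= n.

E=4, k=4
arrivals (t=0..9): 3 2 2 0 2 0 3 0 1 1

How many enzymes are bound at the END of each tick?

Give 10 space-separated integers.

t=0: arr=3 -> substrate=0 bound=3 product=0
t=1: arr=2 -> substrate=1 bound=4 product=0
t=2: arr=2 -> substrate=3 bound=4 product=0
t=3: arr=0 -> substrate=3 bound=4 product=0
t=4: arr=2 -> substrate=2 bound=4 product=3
t=5: arr=0 -> substrate=1 bound=4 product=4
t=6: arr=3 -> substrate=4 bound=4 product=4
t=7: arr=0 -> substrate=4 bound=4 product=4
t=8: arr=1 -> substrate=2 bound=4 product=7
t=9: arr=1 -> substrate=2 bound=4 product=8

Answer: 3 4 4 4 4 4 4 4 4 4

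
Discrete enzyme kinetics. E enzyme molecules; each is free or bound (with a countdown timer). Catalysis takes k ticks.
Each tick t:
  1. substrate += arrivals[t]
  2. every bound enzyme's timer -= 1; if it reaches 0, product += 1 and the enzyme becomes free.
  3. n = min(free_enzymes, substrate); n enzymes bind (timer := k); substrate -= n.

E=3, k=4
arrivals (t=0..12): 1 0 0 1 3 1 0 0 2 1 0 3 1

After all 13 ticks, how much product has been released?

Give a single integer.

Answer: 7

Derivation:
t=0: arr=1 -> substrate=0 bound=1 product=0
t=1: arr=0 -> substrate=0 bound=1 product=0
t=2: arr=0 -> substrate=0 bound=1 product=0
t=3: arr=1 -> substrate=0 bound=2 product=0
t=4: arr=3 -> substrate=1 bound=3 product=1
t=5: arr=1 -> substrate=2 bound=3 product=1
t=6: arr=0 -> substrate=2 bound=3 product=1
t=7: arr=0 -> substrate=1 bound=3 product=2
t=8: arr=2 -> substrate=1 bound=3 product=4
t=9: arr=1 -> substrate=2 bound=3 product=4
t=10: arr=0 -> substrate=2 bound=3 product=4
t=11: arr=3 -> substrate=4 bound=3 product=5
t=12: arr=1 -> substrate=3 bound=3 product=7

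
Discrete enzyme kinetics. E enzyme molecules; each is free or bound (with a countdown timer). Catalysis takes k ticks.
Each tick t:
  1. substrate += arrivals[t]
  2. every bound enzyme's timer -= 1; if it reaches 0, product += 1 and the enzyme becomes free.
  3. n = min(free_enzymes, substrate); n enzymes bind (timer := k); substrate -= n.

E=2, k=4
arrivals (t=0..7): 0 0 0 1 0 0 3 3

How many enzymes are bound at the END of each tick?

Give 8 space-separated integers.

Answer: 0 0 0 1 1 1 2 2

Derivation:
t=0: arr=0 -> substrate=0 bound=0 product=0
t=1: arr=0 -> substrate=0 bound=0 product=0
t=2: arr=0 -> substrate=0 bound=0 product=0
t=3: arr=1 -> substrate=0 bound=1 product=0
t=4: arr=0 -> substrate=0 bound=1 product=0
t=5: arr=0 -> substrate=0 bound=1 product=0
t=6: arr=3 -> substrate=2 bound=2 product=0
t=7: arr=3 -> substrate=4 bound=2 product=1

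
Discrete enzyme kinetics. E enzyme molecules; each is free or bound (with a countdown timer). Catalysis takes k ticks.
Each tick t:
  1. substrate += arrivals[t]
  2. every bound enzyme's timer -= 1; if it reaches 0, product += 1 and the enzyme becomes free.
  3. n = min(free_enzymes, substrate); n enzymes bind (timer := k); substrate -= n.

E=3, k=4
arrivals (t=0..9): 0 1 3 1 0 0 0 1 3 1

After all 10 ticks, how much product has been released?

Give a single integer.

Answer: 4

Derivation:
t=0: arr=0 -> substrate=0 bound=0 product=0
t=1: arr=1 -> substrate=0 bound=1 product=0
t=2: arr=3 -> substrate=1 bound=3 product=0
t=3: arr=1 -> substrate=2 bound=3 product=0
t=4: arr=0 -> substrate=2 bound=3 product=0
t=5: arr=0 -> substrate=1 bound=3 product=1
t=6: arr=0 -> substrate=0 bound=2 product=3
t=7: arr=1 -> substrate=0 bound=3 product=3
t=8: arr=3 -> substrate=3 bound=3 product=3
t=9: arr=1 -> substrate=3 bound=3 product=4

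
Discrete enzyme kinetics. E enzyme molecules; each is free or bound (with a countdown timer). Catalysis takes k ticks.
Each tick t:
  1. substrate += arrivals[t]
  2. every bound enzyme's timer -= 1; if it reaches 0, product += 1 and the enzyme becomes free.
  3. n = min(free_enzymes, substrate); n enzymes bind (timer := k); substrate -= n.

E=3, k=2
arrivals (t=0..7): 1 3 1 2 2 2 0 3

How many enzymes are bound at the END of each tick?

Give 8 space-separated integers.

t=0: arr=1 -> substrate=0 bound=1 product=0
t=1: arr=3 -> substrate=1 bound=3 product=0
t=2: arr=1 -> substrate=1 bound=3 product=1
t=3: arr=2 -> substrate=1 bound=3 product=3
t=4: arr=2 -> substrate=2 bound=3 product=4
t=5: arr=2 -> substrate=2 bound=3 product=6
t=6: arr=0 -> substrate=1 bound=3 product=7
t=7: arr=3 -> substrate=2 bound=3 product=9

Answer: 1 3 3 3 3 3 3 3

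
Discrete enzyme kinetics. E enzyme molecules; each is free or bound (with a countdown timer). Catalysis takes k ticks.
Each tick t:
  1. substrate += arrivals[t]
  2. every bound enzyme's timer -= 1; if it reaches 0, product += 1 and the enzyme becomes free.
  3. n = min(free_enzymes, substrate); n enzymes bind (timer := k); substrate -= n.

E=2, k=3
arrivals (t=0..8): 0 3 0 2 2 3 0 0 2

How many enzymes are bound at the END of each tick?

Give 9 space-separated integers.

t=0: arr=0 -> substrate=0 bound=0 product=0
t=1: arr=3 -> substrate=1 bound=2 product=0
t=2: arr=0 -> substrate=1 bound=2 product=0
t=3: arr=2 -> substrate=3 bound=2 product=0
t=4: arr=2 -> substrate=3 bound=2 product=2
t=5: arr=3 -> substrate=6 bound=2 product=2
t=6: arr=0 -> substrate=6 bound=2 product=2
t=7: arr=0 -> substrate=4 bound=2 product=4
t=8: arr=2 -> substrate=6 bound=2 product=4

Answer: 0 2 2 2 2 2 2 2 2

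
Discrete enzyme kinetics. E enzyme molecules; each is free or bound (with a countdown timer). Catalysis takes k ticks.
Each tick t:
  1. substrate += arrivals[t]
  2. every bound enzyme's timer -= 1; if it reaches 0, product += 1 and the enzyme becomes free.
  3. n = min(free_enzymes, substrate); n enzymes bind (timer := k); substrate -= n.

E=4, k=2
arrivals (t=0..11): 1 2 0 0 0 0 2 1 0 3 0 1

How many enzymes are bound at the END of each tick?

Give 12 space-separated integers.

Answer: 1 3 2 0 0 0 2 3 1 3 3 1

Derivation:
t=0: arr=1 -> substrate=0 bound=1 product=0
t=1: arr=2 -> substrate=0 bound=3 product=0
t=2: arr=0 -> substrate=0 bound=2 product=1
t=3: arr=0 -> substrate=0 bound=0 product=3
t=4: arr=0 -> substrate=0 bound=0 product=3
t=5: arr=0 -> substrate=0 bound=0 product=3
t=6: arr=2 -> substrate=0 bound=2 product=3
t=7: arr=1 -> substrate=0 bound=3 product=3
t=8: arr=0 -> substrate=0 bound=1 product=5
t=9: arr=3 -> substrate=0 bound=3 product=6
t=10: arr=0 -> substrate=0 bound=3 product=6
t=11: arr=1 -> substrate=0 bound=1 product=9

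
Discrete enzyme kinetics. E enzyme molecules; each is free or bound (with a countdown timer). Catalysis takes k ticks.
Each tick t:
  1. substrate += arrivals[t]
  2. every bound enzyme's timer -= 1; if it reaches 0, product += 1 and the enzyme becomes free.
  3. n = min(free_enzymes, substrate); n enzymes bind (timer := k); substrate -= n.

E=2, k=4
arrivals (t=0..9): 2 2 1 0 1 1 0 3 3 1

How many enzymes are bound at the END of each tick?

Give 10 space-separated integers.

t=0: arr=2 -> substrate=0 bound=2 product=0
t=1: arr=2 -> substrate=2 bound=2 product=0
t=2: arr=1 -> substrate=3 bound=2 product=0
t=3: arr=0 -> substrate=3 bound=2 product=0
t=4: arr=1 -> substrate=2 bound=2 product=2
t=5: arr=1 -> substrate=3 bound=2 product=2
t=6: arr=0 -> substrate=3 bound=2 product=2
t=7: arr=3 -> substrate=6 bound=2 product=2
t=8: arr=3 -> substrate=7 bound=2 product=4
t=9: arr=1 -> substrate=8 bound=2 product=4

Answer: 2 2 2 2 2 2 2 2 2 2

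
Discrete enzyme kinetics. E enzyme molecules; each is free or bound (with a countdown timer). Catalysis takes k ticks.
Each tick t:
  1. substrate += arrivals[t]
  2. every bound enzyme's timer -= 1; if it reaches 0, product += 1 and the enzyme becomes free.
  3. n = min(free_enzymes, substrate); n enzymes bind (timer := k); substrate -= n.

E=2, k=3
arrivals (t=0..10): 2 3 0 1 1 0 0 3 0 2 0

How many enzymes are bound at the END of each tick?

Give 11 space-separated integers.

Answer: 2 2 2 2 2 2 2 2 2 2 2

Derivation:
t=0: arr=2 -> substrate=0 bound=2 product=0
t=1: arr=3 -> substrate=3 bound=2 product=0
t=2: arr=0 -> substrate=3 bound=2 product=0
t=3: arr=1 -> substrate=2 bound=2 product=2
t=4: arr=1 -> substrate=3 bound=2 product=2
t=5: arr=0 -> substrate=3 bound=2 product=2
t=6: arr=0 -> substrate=1 bound=2 product=4
t=7: arr=3 -> substrate=4 bound=2 product=4
t=8: arr=0 -> substrate=4 bound=2 product=4
t=9: arr=2 -> substrate=4 bound=2 product=6
t=10: arr=0 -> substrate=4 bound=2 product=6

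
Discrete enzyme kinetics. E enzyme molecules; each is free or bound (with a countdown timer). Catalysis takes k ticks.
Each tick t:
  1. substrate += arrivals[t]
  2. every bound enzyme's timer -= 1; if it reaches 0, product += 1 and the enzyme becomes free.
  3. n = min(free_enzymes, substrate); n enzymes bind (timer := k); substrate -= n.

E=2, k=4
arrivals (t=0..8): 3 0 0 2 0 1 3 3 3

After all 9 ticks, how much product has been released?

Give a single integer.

Answer: 4

Derivation:
t=0: arr=3 -> substrate=1 bound=2 product=0
t=1: arr=0 -> substrate=1 bound=2 product=0
t=2: arr=0 -> substrate=1 bound=2 product=0
t=3: arr=2 -> substrate=3 bound=2 product=0
t=4: arr=0 -> substrate=1 bound=2 product=2
t=5: arr=1 -> substrate=2 bound=2 product=2
t=6: arr=3 -> substrate=5 bound=2 product=2
t=7: arr=3 -> substrate=8 bound=2 product=2
t=8: arr=3 -> substrate=9 bound=2 product=4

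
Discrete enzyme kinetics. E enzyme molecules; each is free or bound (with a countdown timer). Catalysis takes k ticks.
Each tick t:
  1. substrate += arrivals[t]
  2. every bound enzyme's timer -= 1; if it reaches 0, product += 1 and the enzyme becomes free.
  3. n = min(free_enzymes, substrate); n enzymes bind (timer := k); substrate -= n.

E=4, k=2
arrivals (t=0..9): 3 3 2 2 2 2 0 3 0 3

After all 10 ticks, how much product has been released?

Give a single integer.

Answer: 16

Derivation:
t=0: arr=3 -> substrate=0 bound=3 product=0
t=1: arr=3 -> substrate=2 bound=4 product=0
t=2: arr=2 -> substrate=1 bound=4 product=3
t=3: arr=2 -> substrate=2 bound=4 product=4
t=4: arr=2 -> substrate=1 bound=4 product=7
t=5: arr=2 -> substrate=2 bound=4 product=8
t=6: arr=0 -> substrate=0 bound=3 product=11
t=7: arr=3 -> substrate=1 bound=4 product=12
t=8: arr=0 -> substrate=0 bound=3 product=14
t=9: arr=3 -> substrate=0 bound=4 product=16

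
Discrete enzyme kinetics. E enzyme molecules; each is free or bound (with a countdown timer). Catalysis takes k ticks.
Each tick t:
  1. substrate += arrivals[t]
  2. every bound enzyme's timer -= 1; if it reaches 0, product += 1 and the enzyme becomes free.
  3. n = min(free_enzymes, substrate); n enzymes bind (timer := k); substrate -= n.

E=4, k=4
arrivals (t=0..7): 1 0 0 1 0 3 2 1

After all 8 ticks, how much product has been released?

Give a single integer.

Answer: 2

Derivation:
t=0: arr=1 -> substrate=0 bound=1 product=0
t=1: arr=0 -> substrate=0 bound=1 product=0
t=2: arr=0 -> substrate=0 bound=1 product=0
t=3: arr=1 -> substrate=0 bound=2 product=0
t=4: arr=0 -> substrate=0 bound=1 product=1
t=5: arr=3 -> substrate=0 bound=4 product=1
t=6: arr=2 -> substrate=2 bound=4 product=1
t=7: arr=1 -> substrate=2 bound=4 product=2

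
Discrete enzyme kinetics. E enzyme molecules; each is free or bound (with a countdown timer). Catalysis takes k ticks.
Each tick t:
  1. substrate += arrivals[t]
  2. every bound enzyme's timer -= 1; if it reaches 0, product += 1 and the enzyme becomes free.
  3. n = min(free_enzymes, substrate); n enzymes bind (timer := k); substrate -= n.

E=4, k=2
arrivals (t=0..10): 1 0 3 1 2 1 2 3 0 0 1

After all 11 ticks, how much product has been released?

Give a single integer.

Answer: 13

Derivation:
t=0: arr=1 -> substrate=0 bound=1 product=0
t=1: arr=0 -> substrate=0 bound=1 product=0
t=2: arr=3 -> substrate=0 bound=3 product=1
t=3: arr=1 -> substrate=0 bound=4 product=1
t=4: arr=2 -> substrate=0 bound=3 product=4
t=5: arr=1 -> substrate=0 bound=3 product=5
t=6: arr=2 -> substrate=0 bound=3 product=7
t=7: arr=3 -> substrate=1 bound=4 product=8
t=8: arr=0 -> substrate=0 bound=3 product=10
t=9: arr=0 -> substrate=0 bound=1 product=12
t=10: arr=1 -> substrate=0 bound=1 product=13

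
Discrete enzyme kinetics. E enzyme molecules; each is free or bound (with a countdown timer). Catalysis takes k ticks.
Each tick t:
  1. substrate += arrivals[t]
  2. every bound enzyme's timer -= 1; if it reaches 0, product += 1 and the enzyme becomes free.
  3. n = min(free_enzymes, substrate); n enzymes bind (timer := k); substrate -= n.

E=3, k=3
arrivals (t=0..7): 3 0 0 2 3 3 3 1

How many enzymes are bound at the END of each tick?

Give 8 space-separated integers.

Answer: 3 3 3 2 3 3 3 3

Derivation:
t=0: arr=3 -> substrate=0 bound=3 product=0
t=1: arr=0 -> substrate=0 bound=3 product=0
t=2: arr=0 -> substrate=0 bound=3 product=0
t=3: arr=2 -> substrate=0 bound=2 product=3
t=4: arr=3 -> substrate=2 bound=3 product=3
t=5: arr=3 -> substrate=5 bound=3 product=3
t=6: arr=3 -> substrate=6 bound=3 product=5
t=7: arr=1 -> substrate=6 bound=3 product=6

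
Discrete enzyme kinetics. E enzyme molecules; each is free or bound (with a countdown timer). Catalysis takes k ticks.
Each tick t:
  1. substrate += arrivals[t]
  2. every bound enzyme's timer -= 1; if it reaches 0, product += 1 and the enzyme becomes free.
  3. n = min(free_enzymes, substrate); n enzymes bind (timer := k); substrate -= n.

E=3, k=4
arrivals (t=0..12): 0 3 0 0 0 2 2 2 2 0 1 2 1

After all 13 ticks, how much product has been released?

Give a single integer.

Answer: 6

Derivation:
t=0: arr=0 -> substrate=0 bound=0 product=0
t=1: arr=3 -> substrate=0 bound=3 product=0
t=2: arr=0 -> substrate=0 bound=3 product=0
t=3: arr=0 -> substrate=0 bound=3 product=0
t=4: arr=0 -> substrate=0 bound=3 product=0
t=5: arr=2 -> substrate=0 bound=2 product=3
t=6: arr=2 -> substrate=1 bound=3 product=3
t=7: arr=2 -> substrate=3 bound=3 product=3
t=8: arr=2 -> substrate=5 bound=3 product=3
t=9: arr=0 -> substrate=3 bound=3 product=5
t=10: arr=1 -> substrate=3 bound=3 product=6
t=11: arr=2 -> substrate=5 bound=3 product=6
t=12: arr=1 -> substrate=6 bound=3 product=6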